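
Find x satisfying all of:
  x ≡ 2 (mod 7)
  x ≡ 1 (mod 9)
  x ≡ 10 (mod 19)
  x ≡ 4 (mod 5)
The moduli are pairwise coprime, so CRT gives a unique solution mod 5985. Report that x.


Product of moduli M = 7 · 9 · 19 · 5 = 5985.
Merge one congruence at a time:
  Start: x ≡ 2 (mod 7).
  Combine with x ≡ 1 (mod 9); new modulus lcm = 63.
    Write x = 2 + 7·t and substitute into x ≡ 1 (mod 9): 7·t ≡ 1 − 2 = -1 (mod 9).
    Reduce coefficients mod 9: 7·t ≡ 8 (mod 9).
    The inverse of 7 mod 9 is 4 (since 7·4 = 28 = 3·9 + 1), so t ≡ 4·8 = 32 ≡ 5 (mod 9).
    Then x = 2 + 7·5 = 37, valid modulo lcm(7, 9) = 63: x ≡ 37 (mod 63).
  Combine with x ≡ 10 (mod 19); new modulus lcm = 1197.
    Write x = 37 + 63·t and substitute into x ≡ 10 (mod 19): 63·t ≡ 10 − 37 = -27 (mod 19).
    Reduce coefficients mod 19: 6·t ≡ 11 (mod 19).
    The inverse of 6 mod 19 is 16 (since 6·16 = 96 = 5·19 + 1), so t ≡ 16·11 = 176 ≡ 5 (mod 19).
    Then x = 37 + 63·5 = 352, valid modulo lcm(63, 19) = 1197: x ≡ 352 (mod 1197).
  Combine with x ≡ 4 (mod 5); new modulus lcm = 5985.
    Write x = 352 + 1197·t and substitute into x ≡ 4 (mod 5): 1197·t ≡ 4 − 352 = -348 (mod 5).
    Reduce coefficients mod 5: 2·t ≡ 2 (mod 5).
    The inverse of 2 mod 5 is 3 (since 2·3 = 6 = 1·5 + 1), so t ≡ 3·2 = 6 ≡ 1 (mod 5).
    Then x = 352 + 1197·1 = 1549, valid modulo lcm(1197, 5) = 5985: x ≡ 1549 (mod 5985).
Verify against each original: 1549 mod 7 = 2, 1549 mod 9 = 1, 1549 mod 19 = 10, 1549 mod 5 = 4.

x ≡ 1549 (mod 5985).


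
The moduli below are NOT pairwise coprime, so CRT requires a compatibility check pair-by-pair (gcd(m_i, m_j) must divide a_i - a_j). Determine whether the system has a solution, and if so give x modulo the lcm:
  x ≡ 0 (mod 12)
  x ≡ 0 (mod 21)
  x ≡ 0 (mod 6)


Moduli 12, 21, 6 are not pairwise coprime, so CRT works modulo lcm(m_i) when all pairwise compatibility conditions hold.
Pairwise compatibility: gcd(m_i, m_j) must divide a_i - a_j for every pair.
Merge one congruence at a time:
  Start: x ≡ 0 (mod 12).
  Combine with x ≡ 0 (mod 21): gcd(12, 21) = 3; 0 - 0 = 0, which IS divisible by 3, so compatible.
    Write x = 0 + 12·t and substitute into x ≡ 0 (mod 21): 12·t ≡ 0 − 0 = 0 (mod 21).
    Divide the congruence (and modulus) by g = 3: 4·t ≡ 0 (mod 7).
    The inverse of 4 mod 7 is 2 (since 4·2 = 8 = 1·7 + 1), so t ≡ 2·0 = 0 ≡ 0 (mod 7).
    Then x = 0 + 12·0 = 0, valid modulo lcm(12, 21) = 84: x ≡ 0 (mod 84).
  Combine with x ≡ 0 (mod 6): gcd(84, 6) = 6; 0 - 0 = 0, which IS divisible by 6, so compatible.
    Write x = 0 + 84·t and substitute into x ≡ 0 (mod 6): 84·t ≡ 0 − 0 = 0 (mod 6).
    Divide the congruence (and modulus) by g = 6: 14·t ≡ 0 (mod 1).
    Modulo 1 every t works; take t = 0.
    Then x = 0 + 84·0 = 0, valid modulo lcm(84, 6) = 84: x ≡ 0 (mod 84).
Verify: 0 mod 12 = 0, 0 mod 21 = 0, 0 mod 6 = 0.

x ≡ 0 (mod 84).


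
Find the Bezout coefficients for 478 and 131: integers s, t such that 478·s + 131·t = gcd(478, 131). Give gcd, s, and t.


Euclidean algorithm on (478, 131) — divide until remainder is 0:
  478 = 3 · 131 + 85
  131 = 1 · 85 + 46
  85 = 1 · 46 + 39
  46 = 1 · 39 + 7
  39 = 5 · 7 + 4
  7 = 1 · 4 + 3
  4 = 1 · 3 + 1
  3 = 3 · 1 + 0
gcd(478, 131) = 1.
Track Bezout coefficients alongside the remainders: start with r₀ = 478 = a·1 + b·0 (s = 1, t = 0) and r₁ = 131 = a·0 + b·1 (s = 0, t = 1); each new remainder r_{k+1} = r_{k-1} − q_k·r_k inherits s_{k+1} = s_{k-1} − q_k·s_k, t_{k+1} = t_{k-1} − q_k·t_k, so r_k = a·s_k + b·t_k at every step:
  q = 3: r = 85, s = 1 − 3·0 = 1, t = 0 − 3·1 = -3  (check: 478·1 + 131·(-3) = 85)
  q = 1: r = 46, s = 0 − 1·1 = -1, t = 1 − 1·(-3) = 4  (check: 478·(-1) + 131·4 = 46)
  q = 1: r = 39, s = 1 − 1·(-1) = 2, t = -3 − 1·4 = -7  (check: 478·2 + 131·(-7) = 39)
  q = 1: r = 7, s = -1 − 1·2 = -3, t = 4 − 1·(-7) = 11  (check: 478·(-3) + 131·11 = 7)
  q = 5: r = 4, s = 2 − 5·(-3) = 17, t = -7 − 5·11 = -62  (check: 478·17 + 131·(-62) = 4)
  q = 1: r = 3, s = -3 − 1·17 = -20, t = 11 − 1·(-62) = 73  (check: 478·(-20) + 131·73 = 3)
  q = 1: r = 1, s = 17 − 1·(-20) = 37, t = -62 − 1·73 = -135  (check: 478·37 + 131·(-135) = 1)
The row with r = 1 (the gcd) gives the Bezout coefficients s = 37, t = -135.
Result: 478 · (37) + 131 · (-135) = 1.

gcd(478, 131) = 1; s = 37, t = -135 (check: 478·37 + 131·(-135) = 1).


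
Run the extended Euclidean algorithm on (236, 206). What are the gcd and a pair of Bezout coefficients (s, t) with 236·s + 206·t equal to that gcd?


Euclidean algorithm on (236, 206) — divide until remainder is 0:
  236 = 1 · 206 + 30
  206 = 6 · 30 + 26
  30 = 1 · 26 + 4
  26 = 6 · 4 + 2
  4 = 2 · 2 + 0
gcd(236, 206) = 2.
Track Bezout coefficients alongside the remainders: start with r₀ = 236 = a·1 + b·0 (s = 1, t = 0) and r₁ = 206 = a·0 + b·1 (s = 0, t = 1); each new remainder r_{k+1} = r_{k-1} − q_k·r_k inherits s_{k+1} = s_{k-1} − q_k·s_k, t_{k+1} = t_{k-1} − q_k·t_k, so r_k = a·s_k + b·t_k at every step:
  q = 1: r = 30, s = 1 − 1·0 = 1, t = 0 − 1·1 = -1  (check: 236·1 + 206·(-1) = 30)
  q = 6: r = 26, s = 0 − 6·1 = -6, t = 1 − 6·(-1) = 7  (check: 236·(-6) + 206·7 = 26)
  q = 1: r = 4, s = 1 − 1·(-6) = 7, t = -1 − 1·7 = -8  (check: 236·7 + 206·(-8) = 4)
  q = 6: r = 2, s = -6 − 6·7 = -48, t = 7 − 6·(-8) = 55  (check: 236·(-48) + 206·55 = 2)
The row with r = 2 (the gcd) gives the Bezout coefficients s = -48, t = 55.
Result: 236 · (-48) + 206 · (55) = 2.

gcd(236, 206) = 2; s = -48, t = 55 (check: 236·(-48) + 206·55 = 2).


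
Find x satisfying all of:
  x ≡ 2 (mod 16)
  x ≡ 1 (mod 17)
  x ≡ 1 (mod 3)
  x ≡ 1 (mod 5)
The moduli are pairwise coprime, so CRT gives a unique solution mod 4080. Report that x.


Product of moduli M = 16 · 17 · 3 · 5 = 4080.
Merge one congruence at a time:
  Start: x ≡ 2 (mod 16).
  Combine with x ≡ 1 (mod 17); new modulus lcm = 272.
    Write x = 2 + 16·t and substitute into x ≡ 1 (mod 17): 16·t ≡ 1 − 2 = -1 (mod 17).
    Reduce coefficients mod 17: 16·t ≡ 16 (mod 17).
    The inverse of 16 mod 17 is 16 (since 16·16 = 256 = 15·17 + 1), so t ≡ 16·16 = 256 ≡ 1 (mod 17).
    Then x = 2 + 16·1 = 18, valid modulo lcm(16, 17) = 272: x ≡ 18 (mod 272).
  Combine with x ≡ 1 (mod 3); new modulus lcm = 816.
    Write x = 18 + 272·t and substitute into x ≡ 1 (mod 3): 272·t ≡ 1 − 18 = -17 (mod 3).
    Reduce coefficients mod 3: 2·t ≡ 1 (mod 3).
    The inverse of 2 mod 3 is 2 (since 2·2 = 4 = 1·3 + 1), so t ≡ 2·1 = 2 ≡ 2 (mod 3).
    Then x = 18 + 272·2 = 562, valid modulo lcm(272, 3) = 816: x ≡ 562 (mod 816).
  Combine with x ≡ 1 (mod 5); new modulus lcm = 4080.
    Write x = 562 + 816·t and substitute into x ≡ 1 (mod 5): 816·t ≡ 1 − 562 = -561 (mod 5).
    Reduce coefficients mod 5: 1·t ≡ 4 (mod 5).
    So t ≡ 4 (mod 5).
    Then x = 562 + 816·4 = 3826, valid modulo lcm(816, 5) = 4080: x ≡ 3826 (mod 4080).
Verify against each original: 3826 mod 16 = 2, 3826 mod 17 = 1, 3826 mod 3 = 1, 3826 mod 5 = 1.

x ≡ 3826 (mod 4080).


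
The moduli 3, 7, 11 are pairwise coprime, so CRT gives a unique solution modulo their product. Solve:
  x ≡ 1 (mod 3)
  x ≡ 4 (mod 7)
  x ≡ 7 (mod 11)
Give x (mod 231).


Moduli 3, 7, 11 are pairwise coprime; by CRT there is a unique solution modulo M = 3 · 7 · 11 = 231.
Solve pairwise, accumulating the modulus:
  Start with x ≡ 1 (mod 3).
  Combine with x ≡ 4 (mod 7): since gcd(3, 7) = 1, we get a unique residue mod 21.
    Write x = 1 + 3·t and substitute into x ≡ 4 (mod 7): 3·t ≡ 4 − 1 = 3 (mod 7).
    The inverse of 3 mod 7 is 5 (since 3·5 = 15 = 2·7 + 1), so t ≡ 5·3 = 15 ≡ 1 (mod 7).
    Then x = 1 + 3·1 = 4, valid modulo lcm(3, 7) = 21: x ≡ 4 (mod 21).
  Combine with x ≡ 7 (mod 11): since gcd(21, 11) = 1, we get a unique residue mod 231.
    Write x = 4 + 21·t and substitute into x ≡ 7 (mod 11): 21·t ≡ 7 − 4 = 3 (mod 11).
    Reduce coefficients mod 11: 10·t ≡ 3 (mod 11).
    The inverse of 10 mod 11 is 10 (since 10·10 = 100 = 9·11 + 1), so t ≡ 10·3 = 30 ≡ 8 (mod 11).
    Then x = 4 + 21·8 = 172, valid modulo lcm(21, 11) = 231: x ≡ 172 (mod 231).
Verify: 172 mod 3 = 1 ✓, 172 mod 7 = 4 ✓, 172 mod 11 = 7 ✓.

x ≡ 172 (mod 231).


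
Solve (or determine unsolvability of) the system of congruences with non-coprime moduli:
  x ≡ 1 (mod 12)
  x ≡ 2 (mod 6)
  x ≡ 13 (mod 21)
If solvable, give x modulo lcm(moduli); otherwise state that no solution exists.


Moduli 12, 6, 21 are not pairwise coprime, so CRT works modulo lcm(m_i) when all pairwise compatibility conditions hold.
Pairwise compatibility: gcd(m_i, m_j) must divide a_i - a_j for every pair.
Merge one congruence at a time:
  Start: x ≡ 1 (mod 12).
  Combine with x ≡ 2 (mod 6): gcd(12, 6) = 6, and 2 - 1 = 1 is NOT divisible by 6.
    ⇒ system is inconsistent (no integer solution).

No solution (the system is inconsistent).


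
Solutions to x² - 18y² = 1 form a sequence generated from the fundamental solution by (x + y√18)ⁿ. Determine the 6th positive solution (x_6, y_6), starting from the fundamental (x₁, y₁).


Step 1: Find the fundamental solution (x₁, y₁) of x² - 18y² = 1.
  Expand √18 as a continued fraction. a₀ = ⌊√18⌋ = 4; iterate m_{k+1} = d_k·a_k − m_k, d_{k+1} = (18 − m_{k+1}²)/d_k, a_{k+1} = ⌊(a₀ + m_{k+1})/d_{k+1}⌋ (starting m₀ = 0, d₀ = 1), with convergents p_k = a_k·p_{k-1} + p_{k-2}, q_k = a_k·q_{k-1} + q_{k-2} (p₋₁ = 1, q₋₁ = 0):
  k = 0: a₀ = 4; p₀/q₀ = 4/1; p₀² − 18·q₀² = 16 − 18 = -2.
  k = 1: m = 4, d = 2, a = ⌊(4 + 4)/2⌋ = 4; p/q = (4·4 + 1)/(4·1 + 0) = 17/4; p² − 18·q² = 289 − 288 = 1.
  The first convergent with p² − 18·q² = 1 gives the fundamental solution (x₁, y₁) = (17, 4).
Step 2: Apply the recurrence (x_{n+1}, y_{n+1}) = (x₁x_n + 18y₁y_n, x₁y_n + y₁x_n) repeatedly.
  From (x_1, y_1) = (17, 4): x_2 = 17·17 + 18·4·4 = 577; y_2 = 17·4 + 4·17 = 136.
  From (x_2, y_2) = (577, 136): x_3 = 17·577 + 18·4·136 = 19601; y_3 = 17·136 + 4·577 = 4620.
  From (x_3, y_3) = (19601, 4620): x_4 = 17·19601 + 18·4·4620 = 665857; y_4 = 17·4620 + 4·19601 = 156944.
  From (x_4, y_4) = (665857, 156944): x_5 = 17·665857 + 18·4·156944 = 22619537; y_5 = 17·156944 + 4·665857 = 5331476.
  From (x_5, y_5) = (22619537, 5331476): x_6 = 17·22619537 + 18·4·5331476 = 768398401; y_6 = 17·5331476 + 4·22619537 = 181113240.
Step 3: Verify x_6² - 18·y_6² = 590436102659356801 - 590436102659356800 = 1 (should be 1). ✓

(x_1, y_1) = (17, 4); (x_6, y_6) = (768398401, 181113240).


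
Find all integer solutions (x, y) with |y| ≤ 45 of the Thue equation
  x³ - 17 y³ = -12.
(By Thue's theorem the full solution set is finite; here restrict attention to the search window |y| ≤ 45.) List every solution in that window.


The equation is x³ - 17y³ = -12. For fixed y, x³ = 17·y³ − 12, so a solution requires the RHS to be a perfect cube.
Strategy: iterate y from -45 to 45, compute RHS = 17·y³ − 12, and check whether it is a (positive or negative) perfect cube.
Check small values of y:
  y = 0: RHS = -12 is not a perfect cube.
  y = 1: RHS = 5 is not a perfect cube.
  y = -1: RHS = -29 is not a perfect cube.
  y = 2: RHS = 124 is not a perfect cube.
  y = -2: RHS = -148 is not a perfect cube.
  y = 3: RHS = 447 is not a perfect cube.
  y = -3: RHS = -471 is not a perfect cube.
Continuing the search up to |y| = 45 finds no solutions either.
No (x, y) in the scanned range satisfies the equation.

No integer solutions with |y| ≤ 45.


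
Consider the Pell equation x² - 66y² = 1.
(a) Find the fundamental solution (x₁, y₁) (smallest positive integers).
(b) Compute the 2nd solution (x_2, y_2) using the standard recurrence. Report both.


Step 1: Find the fundamental solution (x₁, y₁) of x² - 66y² = 1.
  Expand √66 as a continued fraction. a₀ = ⌊√66⌋ = 8; iterate m_{k+1} = d_k·a_k − m_k, d_{k+1} = (66 − m_{k+1}²)/d_k, a_{k+1} = ⌊(a₀ + m_{k+1})/d_{k+1}⌋ (starting m₀ = 0, d₀ = 1), with convergents p_k = a_k·p_{k-1} + p_{k-2}, q_k = a_k·q_{k-1} + q_{k-2} (p₋₁ = 1, q₋₁ = 0):
  k = 0: a₀ = 8; p₀/q₀ = 8/1; p₀² − 66·q₀² = 64 − 66 = -2.
  k = 1: m = 8, d = 2, a = ⌊(8 + 8)/2⌋ = 8; p/q = (8·8 + 1)/(8·1 + 0) = 65/8; p² − 66·q² = 4225 − 4224 = 1.
  The first convergent with p² − 66·q² = 1 gives the fundamental solution (x₁, y₁) = (65, 8).
Step 2: Apply the recurrence (x_{n+1}, y_{n+1}) = (x₁x_n + 66y₁y_n, x₁y_n + y₁x_n) repeatedly.
  From (x_1, y_1) = (65, 8): x_2 = 65·65 + 66·8·8 = 8449; y_2 = 65·8 + 8·65 = 1040.
Step 3: Verify x_2² - 66·y_2² = 71385601 - 71385600 = 1 (should be 1). ✓

(x_1, y_1) = (65, 8); (x_2, y_2) = (8449, 1040).


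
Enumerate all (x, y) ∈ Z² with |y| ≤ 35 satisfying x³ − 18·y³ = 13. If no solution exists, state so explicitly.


The equation is x³ - 18y³ = 13. For fixed y, x³ = 18·y³ + 13, so a solution requires the RHS to be a perfect cube.
Strategy: iterate y from -35 to 35, compute RHS = 18·y³ + 13, and check whether it is a (positive or negative) perfect cube.
Check small values of y:
  y = 0: RHS = 13 is not a perfect cube.
  y = 1: RHS = 31 is not a perfect cube.
  y = -1: RHS = -5 is not a perfect cube.
  y = 2: RHS = 157 is not a perfect cube.
  y = -2: RHS = -131 is not a perfect cube.
  y = 3: RHS = 499 is not a perfect cube.
  y = -3: RHS = -473 is not a perfect cube.
Continuing the search up to |y| = 35 finds no solutions either.
No (x, y) in the scanned range satisfies the equation.

No integer solutions with |y| ≤ 35.


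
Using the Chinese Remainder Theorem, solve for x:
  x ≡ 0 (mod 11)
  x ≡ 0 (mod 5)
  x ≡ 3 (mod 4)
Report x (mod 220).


Moduli 11, 5, 4 are pairwise coprime; by CRT there is a unique solution modulo M = 11 · 5 · 4 = 220.
Solve pairwise, accumulating the modulus:
  Start with x ≡ 0 (mod 11).
  Combine with x ≡ 0 (mod 5): since gcd(11, 5) = 1, we get a unique residue mod 55.
    Write x = 0 + 11·t and substitute into x ≡ 0 (mod 5): 11·t ≡ 0 − 0 = 0 (mod 5).
    Reduce coefficients mod 5: 1·t ≡ 0 (mod 5).
    So t ≡ 0 (mod 5).
    Then x = 0 + 11·0 = 0, valid modulo lcm(11, 5) = 55: x ≡ 0 (mod 55).
  Combine with x ≡ 3 (mod 4): since gcd(55, 4) = 1, we get a unique residue mod 220.
    Write x = 0 + 55·t and substitute into x ≡ 3 (mod 4): 55·t ≡ 3 − 0 = 3 (mod 4).
    Reduce coefficients mod 4: 3·t ≡ 3 (mod 4).
    The inverse of 3 mod 4 is 3 (since 3·3 = 9 = 2·4 + 1), so t ≡ 3·3 = 9 ≡ 1 (mod 4).
    Then x = 0 + 55·1 = 55, valid modulo lcm(55, 4) = 220: x ≡ 55 (mod 220).
Verify: 55 mod 11 = 0 ✓, 55 mod 5 = 0 ✓, 55 mod 4 = 3 ✓.

x ≡ 55 (mod 220).


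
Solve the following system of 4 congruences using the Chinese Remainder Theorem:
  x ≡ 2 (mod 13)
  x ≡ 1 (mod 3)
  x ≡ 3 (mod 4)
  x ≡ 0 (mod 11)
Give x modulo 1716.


Product of moduli M = 13 · 3 · 4 · 11 = 1716.
Merge one congruence at a time:
  Start: x ≡ 2 (mod 13).
  Combine with x ≡ 1 (mod 3); new modulus lcm = 39.
    Write x = 2 + 13·t and substitute into x ≡ 1 (mod 3): 13·t ≡ 1 − 2 = -1 (mod 3).
    Reduce coefficients mod 3: 1·t ≡ 2 (mod 3).
    So t ≡ 2 (mod 3).
    Then x = 2 + 13·2 = 28, valid modulo lcm(13, 3) = 39: x ≡ 28 (mod 39).
  Combine with x ≡ 3 (mod 4); new modulus lcm = 156.
    Write x = 28 + 39·t and substitute into x ≡ 3 (mod 4): 39·t ≡ 3 − 28 = -25 (mod 4).
    Reduce coefficients mod 4: 3·t ≡ 3 (mod 4).
    The inverse of 3 mod 4 is 3 (since 3·3 = 9 = 2·4 + 1), so t ≡ 3·3 = 9 ≡ 1 (mod 4).
    Then x = 28 + 39·1 = 67, valid modulo lcm(39, 4) = 156: x ≡ 67 (mod 156).
  Combine with x ≡ 0 (mod 11); new modulus lcm = 1716.
    Write x = 67 + 156·t and substitute into x ≡ 0 (mod 11): 156·t ≡ 0 − 67 = -67 (mod 11).
    Reduce coefficients mod 11: 2·t ≡ 10 (mod 11).
    The inverse of 2 mod 11 is 6 (since 2·6 = 12 = 1·11 + 1), so t ≡ 6·10 = 60 ≡ 5 (mod 11).
    Then x = 67 + 156·5 = 847, valid modulo lcm(156, 11) = 1716: x ≡ 847 (mod 1716).
Verify against each original: 847 mod 13 = 2, 847 mod 3 = 1, 847 mod 4 = 3, 847 mod 11 = 0.

x ≡ 847 (mod 1716).


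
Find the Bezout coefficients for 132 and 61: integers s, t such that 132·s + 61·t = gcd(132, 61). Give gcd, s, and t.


Euclidean algorithm on (132, 61) — divide until remainder is 0:
  132 = 2 · 61 + 10
  61 = 6 · 10 + 1
  10 = 10 · 1 + 0
gcd(132, 61) = 1.
Track Bezout coefficients alongside the remainders: start with r₀ = 132 = a·1 + b·0 (s = 1, t = 0) and r₁ = 61 = a·0 + b·1 (s = 0, t = 1); each new remainder r_{k+1} = r_{k-1} − q_k·r_k inherits s_{k+1} = s_{k-1} − q_k·s_k, t_{k+1} = t_{k-1} − q_k·t_k, so r_k = a·s_k + b·t_k at every step:
  q = 2: r = 10, s = 1 − 2·0 = 1, t = 0 − 2·1 = -2  (check: 132·1 + 61·(-2) = 10)
  q = 6: r = 1, s = 0 − 6·1 = -6, t = 1 − 6·(-2) = 13  (check: 132·(-6) + 61·13 = 1)
The row with r = 1 (the gcd) gives the Bezout coefficients s = -6, t = 13.
Result: 132 · (-6) + 61 · (13) = 1.

gcd(132, 61) = 1; s = -6, t = 13 (check: 132·(-6) + 61·13 = 1).


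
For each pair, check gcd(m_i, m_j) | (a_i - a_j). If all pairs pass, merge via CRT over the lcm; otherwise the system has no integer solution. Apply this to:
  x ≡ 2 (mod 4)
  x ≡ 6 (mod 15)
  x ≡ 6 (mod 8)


Moduli 4, 15, 8 are not pairwise coprime, so CRT works modulo lcm(m_i) when all pairwise compatibility conditions hold.
Pairwise compatibility: gcd(m_i, m_j) must divide a_i - a_j for every pair.
Merge one congruence at a time:
  Start: x ≡ 2 (mod 4).
  Combine with x ≡ 6 (mod 15): gcd(4, 15) = 1; 6 - 2 = 4, which IS divisible by 1, so compatible.
    Write x = 2 + 4·t and substitute into x ≡ 6 (mod 15): 4·t ≡ 6 − 2 = 4 (mod 15).
    The inverse of 4 mod 15 is 4 (since 4·4 = 16 = 1·15 + 1), so t ≡ 4·4 = 16 ≡ 1 (mod 15).
    Then x = 2 + 4·1 = 6, valid modulo lcm(4, 15) = 60: x ≡ 6 (mod 60).
  Combine with x ≡ 6 (mod 8): gcd(60, 8) = 4; 6 - 6 = 0, which IS divisible by 4, so compatible.
    Write x = 6 + 60·t and substitute into x ≡ 6 (mod 8): 60·t ≡ 6 − 6 = 0 (mod 8).
    Divide the congruence (and modulus) by g = 4: 15·t ≡ 0 (mod 2).
    Reduce coefficients mod 2: 1·t ≡ 0 (mod 2).
    So t ≡ 0 (mod 2).
    Then x = 6 + 60·0 = 6, valid modulo lcm(60, 8) = 120: x ≡ 6 (mod 120).
Verify: 6 mod 4 = 2, 6 mod 15 = 6, 6 mod 8 = 6.

x ≡ 6 (mod 120).


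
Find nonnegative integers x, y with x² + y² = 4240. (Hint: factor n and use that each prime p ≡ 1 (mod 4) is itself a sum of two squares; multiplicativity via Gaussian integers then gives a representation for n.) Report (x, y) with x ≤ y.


Step 1: Factor n = 4240 = 2^4 · 5 · 53.
Step 2: Check the mod-4 condition on each prime factor: 2 = 2 (special); 5 ≡ 1 (mod 4), exponent 1; 53 ≡ 1 (mod 4), exponent 1.
All primes ≡ 3 (mod 4) appear to even exponent (or don't appear), so by the two-squares theorem n IS expressible as a sum of two squares.
Step 3: Build a representation. Group n = k² · m with k = 4 and m = 5 · 53 = 265 (a product of primes ≡ 1 (mod 4)); a representation of m scales to one of n via (k·x)² + (k·y)² = k²(x² + y²). Each prime p ≡ 1 (mod 4) is itself a sum of two squares; find a² by testing p − a² for a perfect square:
  5: 5 − 1² = 4 = 2² ⇒ 5 = 1² + 2².
  53: 53 − 1² = 52, 53 − 2² = 49 = 7² ⇒ 53 = 2² + 7².
  Combine using the Brahmagupta–Fibonacci identity (a² + b²)(c² + d²) = (ac − bd)² + (ad + bc)² = (ac + bd)² + (ad − bc)²:
  5 · 53 = 265: from (1² + 2²)(2² + 7²), take (1·2 − 2·7, 1·7 + 2·2) = (2 − 14, 7 + 4) = (-12, 11); dropping signs (only squares matter) gives (12, 11); check 12² + 11² = 144 + 121 = 265 ✓.
  Scale by k = 4: (4·12, 4·11) = (48, 44).
Step 4: Order so x ≤ y and verify: 44² + 48² = 1936 + 2304 = 4240 = n. ✓

n = 4240 = 44² + 48² (one valid representation with x ≤ y).


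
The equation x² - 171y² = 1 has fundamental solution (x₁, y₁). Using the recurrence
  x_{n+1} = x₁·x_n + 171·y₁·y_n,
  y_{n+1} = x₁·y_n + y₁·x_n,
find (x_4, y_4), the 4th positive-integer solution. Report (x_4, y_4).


Step 1: Find the fundamental solution (x₁, y₁) of x² - 171y² = 1.
  Expand √171 as a continued fraction. a₀ = ⌊√171⌋ = 13; iterate m_{k+1} = d_k·a_k − m_k, d_{k+1} = (171 − m_{k+1}²)/d_k, a_{k+1} = ⌊(a₀ + m_{k+1})/d_{k+1}⌋ (starting m₀ = 0, d₀ = 1), with convergents p_k = a_k·p_{k-1} + p_{k-2}, q_k = a_k·q_{k-1} + q_{k-2} (p₋₁ = 1, q₋₁ = 0):
  k = 0: a₀ = 13; p₀/q₀ = 13/1; p₀² − 171·q₀² = 169 − 171 = -2.
  k = 1: m = 13, d = 2, a = ⌊(13 + 13)/2⌋ = 13; p/q = (13·13 + 1)/(13·1 + 0) = 170/13; p² − 171·q² = 28900 − 28899 = 1.
  The first convergent with p² − 171·q² = 1 gives the fundamental solution (x₁, y₁) = (170, 13).
Step 2: Apply the recurrence (x_{n+1}, y_{n+1}) = (x₁x_n + 171y₁y_n, x₁y_n + y₁x_n) repeatedly.
  From (x_1, y_1) = (170, 13): x_2 = 170·170 + 171·13·13 = 57799; y_2 = 170·13 + 13·170 = 4420.
  From (x_2, y_2) = (57799, 4420): x_3 = 170·57799 + 171·13·4420 = 19651490; y_3 = 170·4420 + 13·57799 = 1502787.
  From (x_3, y_3) = (19651490, 1502787): x_4 = 170·19651490 + 171·13·1502787 = 6681448801; y_4 = 170·1502787 + 13·19651490 = 510943160.
Step 3: Verify x_4² - 171·y_4² = 44641758080384337601 - 44641758080384337600 = 1 (should be 1). ✓

(x_1, y_1) = (170, 13); (x_4, y_4) = (6681448801, 510943160).


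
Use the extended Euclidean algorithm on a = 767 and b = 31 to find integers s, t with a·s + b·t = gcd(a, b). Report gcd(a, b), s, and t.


Euclidean algorithm on (767, 31) — divide until remainder is 0:
  767 = 24 · 31 + 23
  31 = 1 · 23 + 8
  23 = 2 · 8 + 7
  8 = 1 · 7 + 1
  7 = 7 · 1 + 0
gcd(767, 31) = 1.
Track Bezout coefficients alongside the remainders: start with r₀ = 767 = a·1 + b·0 (s = 1, t = 0) and r₁ = 31 = a·0 + b·1 (s = 0, t = 1); each new remainder r_{k+1} = r_{k-1} − q_k·r_k inherits s_{k+1} = s_{k-1} − q_k·s_k, t_{k+1} = t_{k-1} − q_k·t_k, so r_k = a·s_k + b·t_k at every step:
  q = 24: r = 23, s = 1 − 24·0 = 1, t = 0 − 24·1 = -24  (check: 767·1 + 31·(-24) = 23)
  q = 1: r = 8, s = 0 − 1·1 = -1, t = 1 − 1·(-24) = 25  (check: 767·(-1) + 31·25 = 8)
  q = 2: r = 7, s = 1 − 2·(-1) = 3, t = -24 − 2·25 = -74  (check: 767·3 + 31·(-74) = 7)
  q = 1: r = 1, s = -1 − 1·3 = -4, t = 25 − 1·(-74) = 99  (check: 767·(-4) + 31·99 = 1)
The row with r = 1 (the gcd) gives the Bezout coefficients s = -4, t = 99.
Result: 767 · (-4) + 31 · (99) = 1.

gcd(767, 31) = 1; s = -4, t = 99 (check: 767·(-4) + 31·99 = 1).


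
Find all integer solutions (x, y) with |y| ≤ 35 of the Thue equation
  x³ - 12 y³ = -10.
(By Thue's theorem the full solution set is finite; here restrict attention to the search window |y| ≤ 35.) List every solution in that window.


The equation is x³ - 12y³ = -10. For fixed y, x³ = 12·y³ − 10, so a solution requires the RHS to be a perfect cube.
Strategy: iterate y from -35 to 35, compute RHS = 12·y³ − 10, and check whether it is a (positive or negative) perfect cube.
Check small values of y:
  y = 0: RHS = -10 is not a perfect cube.
  y = 1: RHS = 2 is not a perfect cube.
  y = -1: RHS = -22 is not a perfect cube.
  y = 2: RHS = 86 is not a perfect cube.
  y = -2: RHS = -106 is not a perfect cube.
  y = 3: RHS = 314 is not a perfect cube.
  y = -3: RHS = -334 is not a perfect cube.
Continuing the search up to |y| = 35 finds no solutions either.
No (x, y) in the scanned range satisfies the equation.

No integer solutions with |y| ≤ 35.


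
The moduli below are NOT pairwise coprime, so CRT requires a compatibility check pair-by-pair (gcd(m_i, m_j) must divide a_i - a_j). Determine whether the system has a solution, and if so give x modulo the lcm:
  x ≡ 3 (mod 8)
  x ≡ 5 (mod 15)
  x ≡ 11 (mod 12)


Moduli 8, 15, 12 are not pairwise coprime, so CRT works modulo lcm(m_i) when all pairwise compatibility conditions hold.
Pairwise compatibility: gcd(m_i, m_j) must divide a_i - a_j for every pair.
Merge one congruence at a time:
  Start: x ≡ 3 (mod 8).
  Combine with x ≡ 5 (mod 15): gcd(8, 15) = 1; 5 - 3 = 2, which IS divisible by 1, so compatible.
    Write x = 3 + 8·t and substitute into x ≡ 5 (mod 15): 8·t ≡ 5 − 3 = 2 (mod 15).
    The inverse of 8 mod 15 is 2 (since 8·2 = 16 = 1·15 + 1), so t ≡ 2·2 = 4 ≡ 4 (mod 15).
    Then x = 3 + 8·4 = 35, valid modulo lcm(8, 15) = 120: x ≡ 35 (mod 120).
  Combine with x ≡ 11 (mod 12): gcd(120, 12) = 12; 11 - 35 = -24, which IS divisible by 12, so compatible.
    Write x = 35 + 120·t and substitute into x ≡ 11 (mod 12): 120·t ≡ 11 − 35 = -24 (mod 12).
    Divide the congruence (and modulus) by g = 12: 10·t ≡ -2 (mod 1).
    Modulo 1 every t works; take t = 0.
    Then x = 35 + 120·0 = 35, valid modulo lcm(120, 12) = 120: x ≡ 35 (mod 120).
Verify: 35 mod 8 = 3, 35 mod 15 = 5, 35 mod 12 = 11.

x ≡ 35 (mod 120).


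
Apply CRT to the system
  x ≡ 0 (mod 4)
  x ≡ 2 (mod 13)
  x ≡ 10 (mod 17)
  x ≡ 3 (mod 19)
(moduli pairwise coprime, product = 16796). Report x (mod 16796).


Product of moduli M = 4 · 13 · 17 · 19 = 16796.
Merge one congruence at a time:
  Start: x ≡ 0 (mod 4).
  Combine with x ≡ 2 (mod 13); new modulus lcm = 52.
    Write x = 0 + 4·t and substitute into x ≡ 2 (mod 13): 4·t ≡ 2 − 0 = 2 (mod 13).
    The inverse of 4 mod 13 is 10 (since 4·10 = 40 = 3·13 + 1), so t ≡ 10·2 = 20 ≡ 7 (mod 13).
    Then x = 0 + 4·7 = 28, valid modulo lcm(4, 13) = 52: x ≡ 28 (mod 52).
  Combine with x ≡ 10 (mod 17); new modulus lcm = 884.
    Write x = 28 + 52·t and substitute into x ≡ 10 (mod 17): 52·t ≡ 10 − 28 = -18 (mod 17).
    Reduce coefficients mod 17: 1·t ≡ 16 (mod 17).
    So t ≡ 16 (mod 17).
    Then x = 28 + 52·16 = 860, valid modulo lcm(52, 17) = 884: x ≡ 860 (mod 884).
  Combine with x ≡ 3 (mod 19); new modulus lcm = 16796.
    Write x = 860 + 884·t and substitute into x ≡ 3 (mod 19): 884·t ≡ 3 − 860 = -857 (mod 19).
    Reduce coefficients mod 19: 10·t ≡ 17 (mod 19).
    The inverse of 10 mod 19 is 2 (since 10·2 = 20 = 1·19 + 1), so t ≡ 2·17 = 34 ≡ 15 (mod 19).
    Then x = 860 + 884·15 = 14120, valid modulo lcm(884, 19) = 16796: x ≡ 14120 (mod 16796).
Verify against each original: 14120 mod 4 = 0, 14120 mod 13 = 2, 14120 mod 17 = 10, 14120 mod 19 = 3.

x ≡ 14120 (mod 16796).


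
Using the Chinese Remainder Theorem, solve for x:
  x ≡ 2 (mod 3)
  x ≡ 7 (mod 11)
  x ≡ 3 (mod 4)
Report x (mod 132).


Moduli 3, 11, 4 are pairwise coprime; by CRT there is a unique solution modulo M = 3 · 11 · 4 = 132.
Solve pairwise, accumulating the modulus:
  Start with x ≡ 2 (mod 3).
  Combine with x ≡ 7 (mod 11): since gcd(3, 11) = 1, we get a unique residue mod 33.
    Write x = 2 + 3·t and substitute into x ≡ 7 (mod 11): 3·t ≡ 7 − 2 = 5 (mod 11).
    The inverse of 3 mod 11 is 4 (since 3·4 = 12 = 1·11 + 1), so t ≡ 4·5 = 20 ≡ 9 (mod 11).
    Then x = 2 + 3·9 = 29, valid modulo lcm(3, 11) = 33: x ≡ 29 (mod 33).
  Combine with x ≡ 3 (mod 4): since gcd(33, 4) = 1, we get a unique residue mod 132.
    Write x = 29 + 33·t and substitute into x ≡ 3 (mod 4): 33·t ≡ 3 − 29 = -26 (mod 4).
    Reduce coefficients mod 4: 1·t ≡ 2 (mod 4).
    So t ≡ 2 (mod 4).
    Then x = 29 + 33·2 = 95, valid modulo lcm(33, 4) = 132: x ≡ 95 (mod 132).
Verify: 95 mod 3 = 2 ✓, 95 mod 11 = 7 ✓, 95 mod 4 = 3 ✓.

x ≡ 95 (mod 132).


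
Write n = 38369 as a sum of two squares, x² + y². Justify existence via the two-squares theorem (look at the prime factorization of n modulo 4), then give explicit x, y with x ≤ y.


Step 1: Factor n = 38369 = 17 · 37 · 61.
Step 2: Check the mod-4 condition on each prime factor: 17 ≡ 1 (mod 4), exponent 1; 37 ≡ 1 (mod 4), exponent 1; 61 ≡ 1 (mod 4), exponent 1.
All primes ≡ 3 (mod 4) appear to even exponent (or don't appear), so by the two-squares theorem n IS expressible as a sum of two squares.
Step 3: Build a representation. Here n = 17 · 37 · 61 is a product of primes ≡ 1 (mod 4). Each prime p ≡ 1 (mod 4) is itself a sum of two squares; find a² by testing p − a² for a perfect square:
  17: 17 − 1² = 16 = 4² ⇒ 17 = 1² + 4².
  37: 37 − 1² = 36 = 6² ⇒ 37 = 1² + 6².
  61: 61 − 1² = 60, 61 − 2² = 57, 61 − 3² = 52, 61 − 4² = 45, 61 − 5² = 36 = 6² ⇒ 61 = 5² + 6².
  Combine using the Brahmagupta–Fibonacci identity (a² + b²)(c² + d²) = (ac − bd)² + (ad + bc)² = (ac + bd)² + (ad − bc)²:
  17 · 37 = 629: from (1² + 4²)(1² + 6²), take (1·1 − 4·6, 1·6 + 4·1) = (1 − 24, 6 + 4) = (-23, 10); dropping signs (only squares matter) gives (23, 10); check 23² + 10² = 529 + 100 = 629 ✓.
  629 · 61 = 38369: from (23² + 10²)(5² + 6²), take (23·5 − 10·6, 23·6 + 10·5) = (115 − 60, 138 + 50) = (55, 188); check 55² + 188² = 3025 + 35344 = 38369 ✓.
Step 4: Order so x ≤ y and verify: 55² + 188² = 3025 + 35344 = 38369 = n. ✓

n = 38369 = 55² + 188² (one valid representation with x ≤ y).


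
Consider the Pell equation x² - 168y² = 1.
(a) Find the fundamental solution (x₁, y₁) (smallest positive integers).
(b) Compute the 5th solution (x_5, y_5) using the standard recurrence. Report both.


Step 1: Find the fundamental solution (x₁, y₁) of x² - 168y² = 1.
  Expand √168 as a continued fraction. a₀ = ⌊√168⌋ = 12; iterate m_{k+1} = d_k·a_k − m_k, d_{k+1} = (168 − m_{k+1}²)/d_k, a_{k+1} = ⌊(a₀ + m_{k+1})/d_{k+1}⌋ (starting m₀ = 0, d₀ = 1), with convergents p_k = a_k·p_{k-1} + p_{k-2}, q_k = a_k·q_{k-1} + q_{k-2} (p₋₁ = 1, q₋₁ = 0):
  k = 0: a₀ = 12; p₀/q₀ = 12/1; p₀² − 168·q₀² = 144 − 168 = -24.
  k = 1: m = 12, d = 24, a = ⌊(12 + 12)/24⌋ = 1; p/q = (1·12 + 1)/(1·1 + 0) = 13/1; p² − 168·q² = 169 − 168 = 1.
  The first convergent with p² − 168·q² = 1 gives the fundamental solution (x₁, y₁) = (13, 1).
Step 2: Apply the recurrence (x_{n+1}, y_{n+1}) = (x₁x_n + 168y₁y_n, x₁y_n + y₁x_n) repeatedly.
  From (x_1, y_1) = (13, 1): x_2 = 13·13 + 168·1·1 = 337; y_2 = 13·1 + 1·13 = 26.
  From (x_2, y_2) = (337, 26): x_3 = 13·337 + 168·1·26 = 8749; y_3 = 13·26 + 1·337 = 675.
  From (x_3, y_3) = (8749, 675): x_4 = 13·8749 + 168·1·675 = 227137; y_4 = 13·675 + 1·8749 = 17524.
  From (x_4, y_4) = (227137, 17524): x_5 = 13·227137 + 168·1·17524 = 5896813; y_5 = 13·17524 + 1·227137 = 454949.
Step 3: Verify x_5² - 168·y_5² = 34772403556969 - 34772403556968 = 1 (should be 1). ✓

(x_1, y_1) = (13, 1); (x_5, y_5) = (5896813, 454949).


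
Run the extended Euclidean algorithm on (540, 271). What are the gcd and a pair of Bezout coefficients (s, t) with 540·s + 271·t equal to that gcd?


Euclidean algorithm on (540, 271) — divide until remainder is 0:
  540 = 1 · 271 + 269
  271 = 1 · 269 + 2
  269 = 134 · 2 + 1
  2 = 2 · 1 + 0
gcd(540, 271) = 1.
Track Bezout coefficients alongside the remainders: start with r₀ = 540 = a·1 + b·0 (s = 1, t = 0) and r₁ = 271 = a·0 + b·1 (s = 0, t = 1); each new remainder r_{k+1} = r_{k-1} − q_k·r_k inherits s_{k+1} = s_{k-1} − q_k·s_k, t_{k+1} = t_{k-1} − q_k·t_k, so r_k = a·s_k + b·t_k at every step:
  q = 1: r = 269, s = 1 − 1·0 = 1, t = 0 − 1·1 = -1  (check: 540·1 + 271·(-1) = 269)
  q = 1: r = 2, s = 0 − 1·1 = -1, t = 1 − 1·(-1) = 2  (check: 540·(-1) + 271·2 = 2)
  q = 134: r = 1, s = 1 − 134·(-1) = 135, t = -1 − 134·2 = -269  (check: 540·135 + 271·(-269) = 1)
The row with r = 1 (the gcd) gives the Bezout coefficients s = 135, t = -269.
Result: 540 · (135) + 271 · (-269) = 1.

gcd(540, 271) = 1; s = 135, t = -269 (check: 540·135 + 271·(-269) = 1).


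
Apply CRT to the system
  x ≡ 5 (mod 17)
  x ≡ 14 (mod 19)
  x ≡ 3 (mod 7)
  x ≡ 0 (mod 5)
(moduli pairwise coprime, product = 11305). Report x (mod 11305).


Product of moduli M = 17 · 19 · 7 · 5 = 11305.
Merge one congruence at a time:
  Start: x ≡ 5 (mod 17).
  Combine with x ≡ 14 (mod 19); new modulus lcm = 323.
    Write x = 5 + 17·t and substitute into x ≡ 14 (mod 19): 17·t ≡ 14 − 5 = 9 (mod 19).
    The inverse of 17 mod 19 is 9 (since 17·9 = 153 = 8·19 + 1), so t ≡ 9·9 = 81 ≡ 5 (mod 19).
    Then x = 5 + 17·5 = 90, valid modulo lcm(17, 19) = 323: x ≡ 90 (mod 323).
  Combine with x ≡ 3 (mod 7); new modulus lcm = 2261.
    Write x = 90 + 323·t and substitute into x ≡ 3 (mod 7): 323·t ≡ 3 − 90 = -87 (mod 7).
    Reduce coefficients mod 7: 1·t ≡ 4 (mod 7).
    So t ≡ 4 (mod 7).
    Then x = 90 + 323·4 = 1382, valid modulo lcm(323, 7) = 2261: x ≡ 1382 (mod 2261).
  Combine with x ≡ 0 (mod 5); new modulus lcm = 11305.
    Write x = 1382 + 2261·t and substitute into x ≡ 0 (mod 5): 2261·t ≡ 0 − 1382 = -1382 (mod 5).
    Reduce coefficients mod 5: 1·t ≡ 3 (mod 5).
    So t ≡ 3 (mod 5).
    Then x = 1382 + 2261·3 = 8165, valid modulo lcm(2261, 5) = 11305: x ≡ 8165 (mod 11305).
Verify against each original: 8165 mod 17 = 5, 8165 mod 19 = 14, 8165 mod 7 = 3, 8165 mod 5 = 0.

x ≡ 8165 (mod 11305).


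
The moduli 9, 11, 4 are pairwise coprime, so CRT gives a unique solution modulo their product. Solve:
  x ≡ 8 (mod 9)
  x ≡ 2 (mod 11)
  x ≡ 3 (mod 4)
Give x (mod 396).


Moduli 9, 11, 4 are pairwise coprime; by CRT there is a unique solution modulo M = 9 · 11 · 4 = 396.
Solve pairwise, accumulating the modulus:
  Start with x ≡ 8 (mod 9).
  Combine with x ≡ 2 (mod 11): since gcd(9, 11) = 1, we get a unique residue mod 99.
    Write x = 8 + 9·t and substitute into x ≡ 2 (mod 11): 9·t ≡ 2 − 8 = -6 (mod 11).
    Reduce coefficients mod 11: 9·t ≡ 5 (mod 11).
    The inverse of 9 mod 11 is 5 (since 9·5 = 45 = 4·11 + 1), so t ≡ 5·5 = 25 ≡ 3 (mod 11).
    Then x = 8 + 9·3 = 35, valid modulo lcm(9, 11) = 99: x ≡ 35 (mod 99).
  Combine with x ≡ 3 (mod 4): since gcd(99, 4) = 1, we get a unique residue mod 396.
    Write x = 35 + 99·t and substitute into x ≡ 3 (mod 4): 99·t ≡ 3 − 35 = -32 (mod 4).
    Reduce coefficients mod 4: 3·t ≡ 0 (mod 4).
    The inverse of 3 mod 4 is 3 (since 3·3 = 9 = 2·4 + 1), so t ≡ 3·0 = 0 ≡ 0 (mod 4).
    Then x = 35 + 99·0 = 35, valid modulo lcm(99, 4) = 396: x ≡ 35 (mod 396).
Verify: 35 mod 9 = 8 ✓, 35 mod 11 = 2 ✓, 35 mod 4 = 3 ✓.

x ≡ 35 (mod 396).


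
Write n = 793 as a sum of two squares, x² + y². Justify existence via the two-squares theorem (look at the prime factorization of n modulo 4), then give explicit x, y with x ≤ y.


Step 1: Factor n = 793 = 13 · 61.
Step 2: Check the mod-4 condition on each prime factor: 13 ≡ 1 (mod 4), exponent 1; 61 ≡ 1 (mod 4), exponent 1.
All primes ≡ 3 (mod 4) appear to even exponent (or don't appear), so by the two-squares theorem n IS expressible as a sum of two squares.
Step 3: Build a representation. Here n = 13 · 61 is a product of primes ≡ 1 (mod 4). Each prime p ≡ 1 (mod 4) is itself a sum of two squares; find a² by testing p − a² for a perfect square:
  13: 13 − 1² = 12, 13 − 2² = 9 = 3² ⇒ 13 = 2² + 3².
  61: 61 − 1² = 60, 61 − 2² = 57, 61 − 3² = 52, 61 − 4² = 45, 61 − 5² = 36 = 6² ⇒ 61 = 5² + 6².
  Combine using the Brahmagupta–Fibonacci identity (a² + b²)(c² + d²) = (ac − bd)² + (ad + bc)² = (ac + bd)² + (ad − bc)²:
  13 · 61 = 793: from (2² + 3²)(5² + 6²), take (2·5 − 3·6, 2·6 + 3·5) = (10 − 18, 12 + 15) = (-8, 27); dropping signs (only squares matter) gives (8, 27); check 8² + 27² = 64 + 729 = 793 ✓.
Step 4: Order so x ≤ y and verify: 8² + 27² = 64 + 729 = 793 = n. ✓

n = 793 = 8² + 27² (one valid representation with x ≤ y).


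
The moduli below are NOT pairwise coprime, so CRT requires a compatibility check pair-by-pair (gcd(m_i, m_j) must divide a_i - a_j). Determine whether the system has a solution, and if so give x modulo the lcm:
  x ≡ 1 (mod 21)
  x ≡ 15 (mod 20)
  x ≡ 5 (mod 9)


Moduli 21, 20, 9 are not pairwise coprime, so CRT works modulo lcm(m_i) when all pairwise compatibility conditions hold.
Pairwise compatibility: gcd(m_i, m_j) must divide a_i - a_j for every pair.
Merge one congruence at a time:
  Start: x ≡ 1 (mod 21).
  Combine with x ≡ 15 (mod 20): gcd(21, 20) = 1; 15 - 1 = 14, which IS divisible by 1, so compatible.
    Write x = 1 + 21·t and substitute into x ≡ 15 (mod 20): 21·t ≡ 15 − 1 = 14 (mod 20).
    Reduce coefficients mod 20: 1·t ≡ 14 (mod 20).
    So t ≡ 14 (mod 20).
    Then x = 1 + 21·14 = 295, valid modulo lcm(21, 20) = 420: x ≡ 295 (mod 420).
  Combine with x ≡ 5 (mod 9): gcd(420, 9) = 3, and 5 - 295 = -290 is NOT divisible by 3.
    ⇒ system is inconsistent (no integer solution).

No solution (the system is inconsistent).


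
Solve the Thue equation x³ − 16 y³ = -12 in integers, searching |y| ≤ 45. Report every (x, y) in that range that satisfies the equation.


The equation is x³ - 16y³ = -12. For fixed y, x³ = 16·y³ − 12, so a solution requires the RHS to be a perfect cube.
Strategy: iterate y from -45 to 45, compute RHS = 16·y³ − 12, and check whether it is a (positive or negative) perfect cube.
Check small values of y:
  y = 0: RHS = -12 is not a perfect cube.
  y = 1: RHS = 4 is not a perfect cube.
  y = -1: RHS = -28 is not a perfect cube.
  y = 2: RHS = 116 is not a perfect cube.
  y = -2: RHS = -140 is not a perfect cube.
  y = 3: RHS = 420 is not a perfect cube.
  y = -3: RHS = -444 is not a perfect cube.
Continuing the search up to |y| = 45 finds no solutions either.
No (x, y) in the scanned range satisfies the equation.

No integer solutions with |y| ≤ 45.


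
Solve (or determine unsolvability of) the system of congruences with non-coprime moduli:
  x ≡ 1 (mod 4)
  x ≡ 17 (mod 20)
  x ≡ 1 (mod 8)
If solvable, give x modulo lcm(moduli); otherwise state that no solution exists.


Moduli 4, 20, 8 are not pairwise coprime, so CRT works modulo lcm(m_i) when all pairwise compatibility conditions hold.
Pairwise compatibility: gcd(m_i, m_j) must divide a_i - a_j for every pair.
Merge one congruence at a time:
  Start: x ≡ 1 (mod 4).
  Combine with x ≡ 17 (mod 20): gcd(4, 20) = 4; 17 - 1 = 16, which IS divisible by 4, so compatible.
    Write x = 1 + 4·t and substitute into x ≡ 17 (mod 20): 4·t ≡ 17 − 1 = 16 (mod 20).
    Divide the congruence (and modulus) by g = 4: 1·t ≡ 4 (mod 5).
    So t ≡ 4 (mod 5).
    Then x = 1 + 4·4 = 17, valid modulo lcm(4, 20) = 20: x ≡ 17 (mod 20).
  Combine with x ≡ 1 (mod 8): gcd(20, 8) = 4; 1 - 17 = -16, which IS divisible by 4, so compatible.
    Write x = 17 + 20·t and substitute into x ≡ 1 (mod 8): 20·t ≡ 1 − 17 = -16 (mod 8).
    Divide the congruence (and modulus) by g = 4: 5·t ≡ -4 (mod 2).
    Reduce coefficients mod 2: 1·t ≡ 0 (mod 2).
    So t ≡ 0 (mod 2).
    Then x = 17 + 20·0 = 17, valid modulo lcm(20, 8) = 40: x ≡ 17 (mod 40).
Verify: 17 mod 4 = 1, 17 mod 20 = 17, 17 mod 8 = 1.

x ≡ 17 (mod 40).


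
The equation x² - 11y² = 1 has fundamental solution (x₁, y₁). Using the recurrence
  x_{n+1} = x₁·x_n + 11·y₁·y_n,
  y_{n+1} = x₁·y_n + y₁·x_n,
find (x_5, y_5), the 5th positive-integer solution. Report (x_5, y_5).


Step 1: Find the fundamental solution (x₁, y₁) of x² - 11y² = 1.
  Expand √11 as a continued fraction. a₀ = ⌊√11⌋ = 3; iterate m_{k+1} = d_k·a_k − m_k, d_{k+1} = (11 − m_{k+1}²)/d_k, a_{k+1} = ⌊(a₀ + m_{k+1})/d_{k+1}⌋ (starting m₀ = 0, d₀ = 1), with convergents p_k = a_k·p_{k-1} + p_{k-2}, q_k = a_k·q_{k-1} + q_{k-2} (p₋₁ = 1, q₋₁ = 0):
  k = 0: a₀ = 3; p₀/q₀ = 3/1; p₀² − 11·q₀² = 9 − 11 = -2.
  k = 1: m = 3, d = 2, a = ⌊(3 + 3)/2⌋ = 3; p/q = (3·3 + 1)/(3·1 + 0) = 10/3; p² − 11·q² = 100 − 99 = 1.
  The first convergent with p² − 11·q² = 1 gives the fundamental solution (x₁, y₁) = (10, 3).
Step 2: Apply the recurrence (x_{n+1}, y_{n+1}) = (x₁x_n + 11y₁y_n, x₁y_n + y₁x_n) repeatedly.
  From (x_1, y_1) = (10, 3): x_2 = 10·10 + 11·3·3 = 199; y_2 = 10·3 + 3·10 = 60.
  From (x_2, y_2) = (199, 60): x_3 = 10·199 + 11·3·60 = 3970; y_3 = 10·60 + 3·199 = 1197.
  From (x_3, y_3) = (3970, 1197): x_4 = 10·3970 + 11·3·1197 = 79201; y_4 = 10·1197 + 3·3970 = 23880.
  From (x_4, y_4) = (79201, 23880): x_5 = 10·79201 + 11·3·23880 = 1580050; y_5 = 10·23880 + 3·79201 = 476403.
Step 3: Verify x_5² - 11·y_5² = 2496558002500 - 2496558002499 = 1 (should be 1). ✓

(x_1, y_1) = (10, 3); (x_5, y_5) = (1580050, 476403).
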